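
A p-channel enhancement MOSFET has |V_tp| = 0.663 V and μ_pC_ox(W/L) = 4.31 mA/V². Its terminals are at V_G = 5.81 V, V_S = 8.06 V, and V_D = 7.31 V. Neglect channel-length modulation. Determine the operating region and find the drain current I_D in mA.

V_SG = V_S − V_G = 8.06 − 5.81 = 2.25 V; V_SD = V_S − V_D = 8.06 − 7.31 = 0.75 V.
V_ov = V_SG − |V_tp| = 2.25 − 0.663 = 1.59 V.
Since V_SD = 0.75 V < V_ov = 1.59 V, the device is in the triode region.
I_D = k_p [V_ov · V_SD − ½ V_SD²] = 4.31 × [1.59 × 0.75 − 0.5 × 0.75²] = 3.92 mA.

Triode; I_D = 3.92 mA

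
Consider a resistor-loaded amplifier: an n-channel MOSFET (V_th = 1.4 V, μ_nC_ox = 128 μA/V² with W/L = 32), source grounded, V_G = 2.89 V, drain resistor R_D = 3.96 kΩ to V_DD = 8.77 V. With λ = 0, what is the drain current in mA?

V_GS = V_G = 2.89 V, so V_ov = 2.89 − 1.4 = 1.49 V.
k_n = μ_nC_ox · (W/L) = 4.096 mA/V².
Assume saturation: I_D = ½ k_n V_ov² = 0.5 × 4.096 × 1.49² = 4.55 mA, giving V_DS = V_DD − I_D R_D = 8.77 − 4.55 × 3.96 = -9.24 V.
But -9.24 V < V_ov = 1.49 V, so the device is actually in triode.
In triode I_D = k_n[V_ov V_DS − ½ V_DS²] and I_D = (V_DD − V_DS)/R_D. Equating: 8.11 V_DS² − 25.17 V_DS + 8.77 = 0, giving V_DS = 0.4 V (the root below V_ov).
I_D = (8.77 − 0.4) / 3.96 = 2.11 mA.

I_D = 2.11 mA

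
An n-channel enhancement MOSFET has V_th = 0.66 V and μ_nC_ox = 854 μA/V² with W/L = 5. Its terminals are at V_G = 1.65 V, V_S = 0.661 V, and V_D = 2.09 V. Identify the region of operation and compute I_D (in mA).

V_GS = V_G − V_S = 1.65 − 0.661 = 0.989 V; V_DS = V_D − V_S = 2.09 − 0.661 = 1.43 V.
k_n = μ_nC_ox · (W/L) = 4.27 mA/V².
V_ov = V_GS − V_th = 0.989 − 0.66 = 0.329 V.
Since V_DS = 1.43 V ≥ V_ov = 0.329 V, the device is in saturation.
I_D = ½ k_n V_ov² = 0.5 × 4.27 × 0.329² = 0.231 mA.

Saturation; I_D = 0.231 mA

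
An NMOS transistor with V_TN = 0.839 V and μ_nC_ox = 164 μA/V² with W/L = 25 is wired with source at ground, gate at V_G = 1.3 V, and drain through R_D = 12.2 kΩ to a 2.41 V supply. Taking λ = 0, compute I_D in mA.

I_D = 0.188 mA

V_GS = V_G = 1.3 V, so V_ov = 1.3 − 0.839 = 0.461 V.
k_n = μ_nC_ox · (W/L) = 4.1 mA/V².
Assume saturation: I_D = ½ k_n V_ov² = 0.5 × 4.1 × 0.461² = 0.436 mA, giving V_DS = V_DD − I_D R_D = 2.41 − 0.436 × 12.2 = -2.91 V.
But -2.91 V < V_ov = 0.461 V, so the device is actually in triode.
In triode I_D = k_n[V_ov V_DS − ½ V_DS²] and I_D = (V_DD − V_DS)/R_D. Equating: 25 V_DS² − 24.06 V_DS + 2.41 = 0, giving V_DS = 0.114 V (the root below V_ov).
I_D = (2.41 − 0.114) / 12.2 = 0.188 mA.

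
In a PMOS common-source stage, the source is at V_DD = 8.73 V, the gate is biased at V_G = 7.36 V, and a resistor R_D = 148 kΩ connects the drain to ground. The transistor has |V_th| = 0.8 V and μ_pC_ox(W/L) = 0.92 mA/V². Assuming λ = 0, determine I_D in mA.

I_D = 0.0581 mA

V_SG = V_DD − V_G = 8.73 − 7.36 = 1.37 V, so V_ov = 1.37 − 0.8 = 0.57 V.
Assume saturation: I_D = ½ k_p V_ov² = 0.5 × 0.92 × 0.57² = 0.149 mA, giving V_SD = V_DD − I_D R_D = 8.73 − 0.149 × 148 = -13.4 V.
But -13.4 V < V_ov = 0.57 V, so the device is actually in triode.
In triode I_D = k_p[V_ov V_SD − ½ V_SD²] and I_D = (V_DD − V_SD)/R_D. Equating: 68.1 V_SD² − 78.61 V_SD + 8.73 = 0, giving V_SD = 0.124 V (the root below V_ov).
I_D = (8.73 − 0.124) / 148 = 0.0581 mA.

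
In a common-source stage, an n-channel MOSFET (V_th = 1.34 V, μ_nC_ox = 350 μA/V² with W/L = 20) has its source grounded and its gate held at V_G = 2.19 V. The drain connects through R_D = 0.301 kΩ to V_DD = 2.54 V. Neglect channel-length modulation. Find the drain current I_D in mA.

V_GS = V_G = 2.19 V, so V_ov = 2.19 − 1.34 = 0.85 V.
k_n = μ_nC_ox · (W/L) = 7 mA/V².
Assume saturation: I_D = ½ k_n V_ov² = 0.5 × 7 × 0.85² = 2.53 mA, giving V_DS = V_DD − I_D R_D = 2.54 − 2.53 × 0.301 = 1.78 V.
V_DS = 1.78 V ≥ V_ov = 0.85 V, confirming saturation.

I_D = 2.53 mA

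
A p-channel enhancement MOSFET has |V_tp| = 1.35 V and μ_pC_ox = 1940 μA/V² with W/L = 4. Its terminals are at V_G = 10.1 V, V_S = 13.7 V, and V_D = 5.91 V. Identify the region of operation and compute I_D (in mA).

V_SG = V_S − V_G = 13.7 − 10.1 = 3.6 V; V_SD = V_S − V_D = 13.7 − 5.91 = 7.79 V.
k_p = μ_pC_ox · (W/L) = 7.76 mA/V².
V_ov = V_SG − |V_tp| = 3.6 − 1.35 = 2.25 V.
Since V_SD = 7.79 V ≥ V_ov = 2.25 V, the device is in saturation.
I_D = ½ k_p V_ov² = 0.5 × 7.76 × 2.25² = 19.6 mA.

Saturation; I_D = 19.6 mA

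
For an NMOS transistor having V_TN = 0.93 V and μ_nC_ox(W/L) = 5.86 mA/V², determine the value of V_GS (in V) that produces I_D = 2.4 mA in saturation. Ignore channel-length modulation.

V_GS = 1.84 V

In saturation I_D = ½ k_n (V_GS − V_TN)², so V_GS − V_TN = √(2 I_D / k_n) = √(2 × 2.4 / 5.86) = 0.905 V.
V_GS = 0.93 + 0.905 = 1.84 V.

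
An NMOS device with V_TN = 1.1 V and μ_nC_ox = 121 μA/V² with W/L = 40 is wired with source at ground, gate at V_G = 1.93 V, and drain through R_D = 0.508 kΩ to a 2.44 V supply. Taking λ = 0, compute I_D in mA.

I_D = 1.67 mA

V_GS = V_G = 1.93 V, so V_ov = 1.93 − 1.1 = 0.83 V.
k_n = μ_nC_ox · (W/L) = 4.84 mA/V².
Assume saturation: I_D = ½ k_n V_ov² = 0.5 × 4.84 × 0.83² = 1.67 mA, giving V_DS = V_DD − I_D R_D = 2.44 − 1.67 × 0.508 = 1.59 V.
V_DS = 1.59 V ≥ V_ov = 0.83 V, confirming saturation.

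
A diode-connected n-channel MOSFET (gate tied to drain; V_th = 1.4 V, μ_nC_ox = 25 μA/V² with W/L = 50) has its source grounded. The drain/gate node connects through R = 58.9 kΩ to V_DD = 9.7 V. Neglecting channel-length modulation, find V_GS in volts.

V_GS = 1.86 V

With gate tied to drain, V_GS = V_DS ≥ V_GS − V_th, so the device is in saturation.
k_n = μ_nC_ox · (W/L) = 1.25 mA/V².
KCL at the drain: ½ k_n (V_GS − V_th)² = (V_DD − V_GS)/R.
Let x = V_GS − 1.4. Then 36.8 x² + x − 8.3 = 0, giving x = 0.461 V (positive root), so V_GS = 1.86 V.
I_D = (V_DD − V_GS)/R = (9.7 − 1.86) / 58.9 = 0.133 mA.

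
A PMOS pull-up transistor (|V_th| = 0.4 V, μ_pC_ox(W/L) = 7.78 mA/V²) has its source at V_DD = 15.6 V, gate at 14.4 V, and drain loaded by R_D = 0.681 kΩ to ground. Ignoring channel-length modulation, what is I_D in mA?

I_D = 2.49 mA

V_SG = V_DD − V_G = 15.6 − 14.4 = 1.2 V, so V_ov = 1.2 − 0.4 = 0.8 V.
Assume saturation: I_D = ½ k_p V_ov² = 0.5 × 7.78 × 0.8² = 2.49 mA, giving V_SD = V_DD − I_D R_D = 15.6 − 2.49 × 0.681 = 13.9 V.
V_SD = 13.9 V ≥ V_ov = 0.8 V, confirming saturation.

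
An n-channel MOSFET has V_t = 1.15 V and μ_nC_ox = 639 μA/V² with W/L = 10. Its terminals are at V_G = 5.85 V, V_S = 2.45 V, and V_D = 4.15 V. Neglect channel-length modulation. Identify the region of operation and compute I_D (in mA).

Triode; I_D = 15.2 mA

V_GS = V_G − V_S = 5.85 − 2.45 = 3.4 V; V_DS = V_D − V_S = 4.15 − 2.45 = 1.7 V.
k_n = μ_nC_ox · (W/L) = 6.39 mA/V².
V_ov = V_GS − V_t = 3.4 − 1.15 = 2.25 V.
Since V_DS = 1.7 V < V_ov = 2.25 V, the device is in the triode region.
I_D = k_n [V_ov · V_DS − ½ V_DS²] = 6.39 × [2.25 × 1.7 − 0.5 × 1.7²] = 15.2 mA.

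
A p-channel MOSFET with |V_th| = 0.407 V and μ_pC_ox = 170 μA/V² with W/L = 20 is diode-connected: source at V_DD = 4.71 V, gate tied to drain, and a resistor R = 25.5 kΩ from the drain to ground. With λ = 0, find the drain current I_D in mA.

I_D = 0.157 mA

With gate tied to drain, V_SG = V_SD ≥ V_SG − |V_th|, so the device is in saturation.
k_p = μ_pC_ox · (W/L) = 3.4 mA/V².
KCL at the drain: ½ k_p (V_SG − |V_th|)² = (V_DD − V_SG)/R.
Let x = V_SG − 0.407. Then 43.4 x² + x − 4.303 = 0, giving x = 0.304 V (positive root), so V_SG = 0.711 V.
I_D = (V_DD − V_SG)/R = (4.71 − 0.711) / 25.5 = 0.157 mA.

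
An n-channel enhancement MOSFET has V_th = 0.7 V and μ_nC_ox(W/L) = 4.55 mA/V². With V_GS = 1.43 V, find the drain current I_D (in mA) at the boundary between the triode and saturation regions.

At the boundary V_DS = V_ov = V_GS − V_th = 1.43 − 0.7 = 0.73 V.
I_D = ½ k_n V_ov² = 0.5 × 4.55 × 0.73² = 1.21 mA.

I_D = 1.21 mA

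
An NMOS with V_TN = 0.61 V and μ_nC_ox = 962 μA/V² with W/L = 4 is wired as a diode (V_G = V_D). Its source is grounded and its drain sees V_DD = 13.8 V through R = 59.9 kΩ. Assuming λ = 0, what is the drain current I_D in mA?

I_D = 0.215 mA

With gate tied to drain, V_GS = V_DS ≥ V_GS − V_TN, so the device is in saturation.
k_n = μ_nC_ox · (W/L) = 3.848 mA/V².
KCL at the drain: ½ k_n (V_GS − V_TN)² = (V_DD − V_GS)/R.
Let x = V_GS − 0.61. Then 115 x² + x − 13.19 = 0, giving x = 0.334 V (positive root), so V_GS = 0.944 V.
I_D = (V_DD − V_GS)/R = (13.8 − 0.944) / 59.9 = 0.215 mA.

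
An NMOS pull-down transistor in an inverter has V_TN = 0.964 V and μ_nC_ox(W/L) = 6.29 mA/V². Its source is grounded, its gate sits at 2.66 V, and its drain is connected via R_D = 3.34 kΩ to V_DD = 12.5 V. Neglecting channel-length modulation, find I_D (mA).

I_D = 3.63 mA

V_GS = V_G = 2.66 V, so V_ov = 2.66 − 0.964 = 1.7 V.
Assume saturation: I_D = ½ k_n V_ov² = 0.5 × 6.29 × 1.7² = 9.05 mA, giving V_DS = V_DD − I_D R_D = 12.5 − 9.05 × 3.34 = -17.7 V.
But -17.7 V < V_ov = 1.7 V, so the device is actually in triode.
In triode I_D = k_n[V_ov V_DS − ½ V_DS²] and I_D = (V_DD − V_DS)/R_D. Equating: 10.5 V_DS² − 36.63 V_DS + 12.5 = 0, giving V_DS = 0.383 V (the root below V_ov).
I_D = (12.5 − 0.383) / 3.34 = 3.63 mA.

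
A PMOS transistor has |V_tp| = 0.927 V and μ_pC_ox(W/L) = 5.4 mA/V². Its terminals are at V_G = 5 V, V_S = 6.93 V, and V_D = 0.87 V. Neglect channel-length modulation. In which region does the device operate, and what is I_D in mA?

Saturation; I_D = 2.72 mA

V_SG = V_S − V_G = 6.93 − 5 = 1.93 V; V_SD = V_S − V_D = 6.93 − 0.87 = 6.06 V.
V_ov = V_SG − |V_tp| = 1.93 − 0.927 = 1 V.
Since V_SD = 6.06 V ≥ V_ov = 1 V, the device is in saturation.
I_D = ½ k_p V_ov² = 0.5 × 5.4 × 1² = 2.72 mA.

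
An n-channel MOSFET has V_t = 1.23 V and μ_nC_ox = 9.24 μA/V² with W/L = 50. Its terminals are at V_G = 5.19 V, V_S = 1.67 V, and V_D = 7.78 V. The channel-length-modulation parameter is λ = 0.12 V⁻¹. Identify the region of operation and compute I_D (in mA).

V_GS = V_G − V_S = 5.19 − 1.67 = 3.52 V; V_DS = V_D − V_S = 7.78 − 1.67 = 6.11 V.
k_n = μ_nC_ox · (W/L) = 0.462 mA/V².
V_ov = V_GS − V_t = 3.52 − 1.23 = 2.29 V.
Since V_DS = 6.11 V ≥ V_ov = 2.29 V, the device is in saturation.
I_D = ½ k_n V_ov² (1 + λ V_DS) = 0.5 × 0.462 × 2.29² × (1 + 0.12 × 6.11) = 2.1 mA.

Saturation; I_D = 2.10 mA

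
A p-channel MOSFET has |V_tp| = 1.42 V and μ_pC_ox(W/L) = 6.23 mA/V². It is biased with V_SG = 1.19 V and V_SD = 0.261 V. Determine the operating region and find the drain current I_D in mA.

Cutoff; I_D = 0 mA

V_SG = 1.19 V < |V_tp| = 1.42 V, so the transistor is in cutoff.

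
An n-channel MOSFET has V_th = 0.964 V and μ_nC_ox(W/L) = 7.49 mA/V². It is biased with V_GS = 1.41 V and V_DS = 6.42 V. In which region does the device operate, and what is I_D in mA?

V_ov = V_GS − V_th = 1.41 − 0.964 = 0.446 V.
Since V_DS = 6.42 V ≥ V_ov = 0.446 V, the device is in saturation.
I_D = ½ k_n V_ov² = 0.5 × 7.49 × 0.446² = 0.745 mA.

Saturation; I_D = 0.745 mA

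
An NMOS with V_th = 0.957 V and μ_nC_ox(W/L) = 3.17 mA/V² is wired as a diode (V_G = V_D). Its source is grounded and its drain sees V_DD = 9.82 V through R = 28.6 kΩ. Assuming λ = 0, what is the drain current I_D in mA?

With gate tied to drain, V_GS = V_DS ≥ V_GS − V_th, so the device is in saturation.
KCL at the drain: ½ k_n (V_GS − V_th)² = (V_DD − V_GS)/R.
Let x = V_GS − 0.957. Then 45.3 x² + x − 8.863 = 0, giving x = 0.431 V (positive root), so V_GS = 1.39 V.
I_D = (V_DD − V_GS)/R = (9.82 − 1.39) / 28.6 = 0.295 mA.

I_D = 0.295 mA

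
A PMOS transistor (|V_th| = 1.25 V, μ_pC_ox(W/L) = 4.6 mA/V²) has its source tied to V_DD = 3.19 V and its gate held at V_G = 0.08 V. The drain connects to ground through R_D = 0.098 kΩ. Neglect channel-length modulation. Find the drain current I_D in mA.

I_D = 7.96 mA

V_SG = V_DD − V_G = 3.19 − 0.08 = 3.11 V, so V_ov = 3.11 − 1.25 = 1.86 V.
Assume saturation: I_D = ½ k_p V_ov² = 0.5 × 4.6 × 1.86² = 7.96 mA, giving V_SD = V_DD − I_D R_D = 3.19 − 7.96 × 0.098 = 2.41 V.
V_SD = 2.41 V ≥ V_ov = 1.86 V, confirming saturation.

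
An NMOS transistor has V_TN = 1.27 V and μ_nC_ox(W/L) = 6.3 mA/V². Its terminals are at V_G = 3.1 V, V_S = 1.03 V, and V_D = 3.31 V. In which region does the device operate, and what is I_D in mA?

V_GS = V_G − V_S = 3.1 − 1.03 = 2.07 V; V_DS = V_D − V_S = 3.31 − 1.03 = 2.28 V.
V_ov = V_GS − V_TN = 2.07 − 1.27 = 0.8 V.
Since V_DS = 2.28 V ≥ V_ov = 0.8 V, the device is in saturation.
I_D = ½ k_n V_ov² = 0.5 × 6.3 × 0.8² = 2.02 mA.

Saturation; I_D = 2.02 mA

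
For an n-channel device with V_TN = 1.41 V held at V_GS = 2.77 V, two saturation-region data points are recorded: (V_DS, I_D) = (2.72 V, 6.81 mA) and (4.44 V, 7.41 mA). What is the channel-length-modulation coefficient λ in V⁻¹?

λ = 0.0595 V⁻¹

With V_GS fixed, I_D ∝ (1 + λ V_DS) in saturation, so I_D2/I_D1 = (1 + λ V_DS2)/(1 + λ V_DS1).
7.41/6.81 = 1.088 = (1 + 4.44 λ)/(1 + 2.72 λ).
Solving: λ (I_D1 V_DS2 − I_D2 V_DS1) = I_D2 − I_D1, so λ = (7.41 − 6.81) / (6.81 × 4.44 − 7.41 × 2.72) = 0.6 / 10.1 = 0.0595 V⁻¹.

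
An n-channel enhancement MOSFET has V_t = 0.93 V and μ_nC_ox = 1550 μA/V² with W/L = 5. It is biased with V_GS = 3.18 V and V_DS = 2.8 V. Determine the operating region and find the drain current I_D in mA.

Saturation; I_D = 19.6 mA

k_n = μ_nC_ox · (W/L) = 7.75 mA/V².
V_ov = V_GS − V_t = 3.18 − 0.93 = 2.25 V.
Since V_DS = 2.8 V ≥ V_ov = 2.25 V, the device is in saturation.
I_D = ½ k_n V_ov² = 0.5 × 7.75 × 2.25² = 19.6 mA.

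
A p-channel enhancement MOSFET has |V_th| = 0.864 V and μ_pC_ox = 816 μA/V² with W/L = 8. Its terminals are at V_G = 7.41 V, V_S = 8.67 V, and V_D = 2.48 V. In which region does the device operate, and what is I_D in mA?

Saturation; I_D = 0.512 mA

V_SG = V_S − V_G = 8.67 − 7.41 = 1.26 V; V_SD = V_S − V_D = 8.67 − 2.48 = 6.19 V.
k_p = μ_pC_ox · (W/L) = 6.528 mA/V².
V_ov = V_SG − |V_th| = 1.26 − 0.864 = 0.396 V.
Since V_SD = 6.19 V ≥ V_ov = 0.396 V, the device is in saturation.
I_D = ½ k_p V_ov² = 0.5 × 6.528 × 0.396² = 0.512 mA.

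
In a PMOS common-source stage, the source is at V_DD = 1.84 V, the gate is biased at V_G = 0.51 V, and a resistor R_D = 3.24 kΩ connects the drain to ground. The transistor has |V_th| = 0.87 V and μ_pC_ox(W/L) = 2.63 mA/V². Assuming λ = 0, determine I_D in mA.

I_D = 0.278 mA

V_SG = V_DD − V_G = 1.84 − 0.51 = 1.33 V, so V_ov = 1.33 − 0.87 = 0.46 V.
Assume saturation: I_D = ½ k_p V_ov² = 0.5 × 2.63 × 0.46² = 0.278 mA, giving V_SD = V_DD − I_D R_D = 1.84 − 0.278 × 3.24 = 0.938 V.
V_SD = 0.938 V ≥ V_ov = 0.46 V, confirming saturation.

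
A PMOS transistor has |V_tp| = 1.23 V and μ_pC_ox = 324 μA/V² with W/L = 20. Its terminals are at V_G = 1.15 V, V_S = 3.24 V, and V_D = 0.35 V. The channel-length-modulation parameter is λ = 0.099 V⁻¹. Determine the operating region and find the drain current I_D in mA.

V_SG = V_S − V_G = 3.24 − 1.15 = 2.09 V; V_SD = V_S − V_D = 3.24 − 0.35 = 2.89 V.
k_p = μ_pC_ox · (W/L) = 6.48 mA/V².
V_ov = V_SG − |V_tp| = 2.09 − 1.23 = 0.86 V.
Since V_SD = 2.89 V ≥ V_ov = 0.86 V, the device is in saturation.
I_D = ½ k_p V_ov² (1 + λ V_SD) = 0.5 × 6.48 × 0.86² × (1 + 0.099 × 2.89) = 3.08 mA.

Saturation; I_D = 3.08 mA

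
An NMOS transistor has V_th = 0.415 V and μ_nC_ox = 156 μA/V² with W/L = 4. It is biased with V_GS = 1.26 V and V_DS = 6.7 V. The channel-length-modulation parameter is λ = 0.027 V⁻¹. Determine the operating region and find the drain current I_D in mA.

Saturation; I_D = 0.263 mA

k_n = μ_nC_ox · (W/L) = 0.624 mA/V².
V_ov = V_GS − V_th = 1.26 − 0.415 = 0.845 V.
Since V_DS = 6.7 V ≥ V_ov = 0.845 V, the device is in saturation.
I_D = ½ k_n V_ov² (1 + λ V_DS) = 0.5 × 0.624 × 0.845² × (1 + 0.027 × 6.7) = 0.263 mA.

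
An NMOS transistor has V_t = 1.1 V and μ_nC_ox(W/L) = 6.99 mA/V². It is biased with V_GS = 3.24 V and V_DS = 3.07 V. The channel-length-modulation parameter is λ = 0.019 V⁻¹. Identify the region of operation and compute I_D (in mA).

Saturation; I_D = 16.9 mA

V_ov = V_GS − V_t = 3.24 − 1.1 = 2.14 V.
Since V_DS = 3.07 V ≥ V_ov = 2.14 V, the device is in saturation.
I_D = ½ k_n V_ov² (1 + λ V_DS) = 0.5 × 6.99 × 2.14² × (1 + 0.019 × 3.07) = 16.9 mA.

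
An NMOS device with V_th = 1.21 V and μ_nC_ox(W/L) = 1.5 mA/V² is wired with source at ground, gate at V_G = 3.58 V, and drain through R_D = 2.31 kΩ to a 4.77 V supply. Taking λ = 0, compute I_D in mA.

I_D = 1.81 mA

V_GS = V_G = 3.58 V, so V_ov = 3.58 − 1.21 = 2.37 V.
Assume saturation: I_D = ½ k_n V_ov² = 0.5 × 1.5 × 2.37² = 4.21 mA, giving V_DS = V_DD − I_D R_D = 4.77 − 4.21 × 2.31 = -4.96 V.
But -4.96 V < V_ov = 2.37 V, so the device is actually in triode.
In triode I_D = k_n[V_ov V_DS − ½ V_DS²] and I_D = (V_DD − V_DS)/R_D. Equating: 1.73 V_DS² − 9.212 V_DS + 4.77 = 0, giving V_DS = 0.581 V (the root below V_ov).
I_D = (4.77 − 0.581) / 2.31 = 1.81 mA.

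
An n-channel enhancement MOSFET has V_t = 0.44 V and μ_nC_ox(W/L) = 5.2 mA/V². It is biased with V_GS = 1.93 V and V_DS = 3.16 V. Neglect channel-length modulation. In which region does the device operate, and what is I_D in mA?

Saturation; I_D = 5.77 mA

V_ov = V_GS − V_t = 1.93 − 0.44 = 1.49 V.
Since V_DS = 3.16 V ≥ V_ov = 1.49 V, the device is in saturation.
I_D = ½ k_n V_ov² = 0.5 × 5.2 × 1.49² = 5.77 mA.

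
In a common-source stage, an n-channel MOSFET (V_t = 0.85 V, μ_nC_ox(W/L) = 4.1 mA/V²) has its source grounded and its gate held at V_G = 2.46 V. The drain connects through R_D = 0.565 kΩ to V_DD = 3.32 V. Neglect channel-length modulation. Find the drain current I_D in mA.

I_D = 4.28 mA

V_GS = V_G = 2.46 V, so V_ov = 2.46 − 0.85 = 1.61 V.
Assume saturation: I_D = ½ k_n V_ov² = 0.5 × 4.1 × 1.61² = 5.31 mA, giving V_DS = V_DD − I_D R_D = 3.32 − 5.31 × 0.565 = 0.318 V.
But 0.318 V < V_ov = 1.61 V, so the device is actually in triode.
In triode I_D = k_n[V_ov V_DS − ½ V_DS²] and I_D = (V_DD − V_DS)/R_D. Equating: 1.16 V_DS² − 4.73 V_DS + 3.32 = 0, giving V_DS = 0.901 V (the root below V_ov).
I_D = (3.32 − 0.901) / 0.565 = 4.28 mA.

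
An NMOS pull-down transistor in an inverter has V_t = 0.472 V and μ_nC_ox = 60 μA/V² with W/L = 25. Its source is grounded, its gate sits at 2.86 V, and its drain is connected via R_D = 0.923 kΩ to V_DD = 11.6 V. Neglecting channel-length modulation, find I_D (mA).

I_D = 4.28 mA

V_GS = V_G = 2.86 V, so V_ov = 2.86 − 0.472 = 2.39 V.
k_n = μ_nC_ox · (W/L) = 1.5 mA/V².
Assume saturation: I_D = ½ k_n V_ov² = 0.5 × 1.5 × 2.39² = 4.28 mA, giving V_DS = V_DD − I_D R_D = 11.6 − 4.28 × 0.923 = 7.65 V.
V_DS = 7.65 V ≥ V_ov = 2.39 V, confirming saturation.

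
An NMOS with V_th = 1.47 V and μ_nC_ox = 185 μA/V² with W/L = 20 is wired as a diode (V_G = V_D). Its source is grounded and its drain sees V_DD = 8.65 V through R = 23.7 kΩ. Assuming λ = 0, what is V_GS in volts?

V_GS = 1.86 V

With gate tied to drain, V_GS = V_DS ≥ V_GS − V_th, so the device is in saturation.
k_n = μ_nC_ox · (W/L) = 3.7 mA/V².
KCL at the drain: ½ k_n (V_GS − V_th)² = (V_DD − V_GS)/R.
Let x = V_GS − 1.47. Then 43.8 x² + x − 7.18 = 0, giving x = 0.393 V (positive root), so V_GS = 1.86 V.
I_D = (V_DD − V_GS)/R = (8.65 − 1.86) / 23.7 = 0.286 mA.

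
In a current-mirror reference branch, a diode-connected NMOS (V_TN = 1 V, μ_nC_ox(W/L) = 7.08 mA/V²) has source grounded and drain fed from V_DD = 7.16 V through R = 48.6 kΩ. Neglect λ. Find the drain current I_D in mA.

I_D = 0.123 mA

With gate tied to drain, V_GS = V_DS ≥ V_GS − V_TN, so the device is in saturation.
KCL at the drain: ½ k_n (V_GS − V_TN)² = (V_DD − V_GS)/R.
Let x = V_GS − 1. Then 172 x² + x − 6.16 = 0, giving x = 0.186 V (positive root), so V_GS = 1.19 V.
I_D = (V_DD − V_GS)/R = (7.16 − 1.19) / 48.6 = 0.123 mA.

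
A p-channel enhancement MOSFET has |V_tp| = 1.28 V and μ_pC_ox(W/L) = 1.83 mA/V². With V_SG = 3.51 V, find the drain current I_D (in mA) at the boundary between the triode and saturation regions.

At the boundary V_SD = V_ov = V_SG − |V_tp| = 3.51 − 1.28 = 2.23 V.
I_D = ½ k_p V_ov² = 0.5 × 1.83 × 2.23² = 4.55 mA.

I_D = 4.55 mA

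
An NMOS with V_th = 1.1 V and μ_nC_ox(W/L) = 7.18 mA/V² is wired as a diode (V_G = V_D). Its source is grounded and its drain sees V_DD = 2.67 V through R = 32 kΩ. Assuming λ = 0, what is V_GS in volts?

V_GS = 1.21 V

With gate tied to drain, V_GS = V_DS ≥ V_GS − V_th, so the device is in saturation.
KCL at the drain: ½ k_n (V_GS − V_th)² = (V_DD − V_GS)/R.
Let x = V_GS − 1.1. Then 115 x² + x − 1.57 = 0, giving x = 0.113 V (positive root), so V_GS = 1.21 V.
I_D = (V_DD − V_GS)/R = (2.67 − 1.21) / 32 = 0.0455 mA.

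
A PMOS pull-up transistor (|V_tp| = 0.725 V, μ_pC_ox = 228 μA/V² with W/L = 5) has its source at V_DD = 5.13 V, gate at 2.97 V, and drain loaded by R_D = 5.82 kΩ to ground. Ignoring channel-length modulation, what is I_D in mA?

V_SG = V_DD − V_G = 5.13 − 2.97 = 2.16 V, so V_ov = 2.16 − 0.725 = 1.43 V.
k_p = μ_pC_ox · (W/L) = 1.14 mA/V².
Assume saturation: I_D = ½ k_p V_ov² = 0.5 × 1.14 × 1.43² = 1.17 mA, giving V_SD = V_DD − I_D R_D = 5.13 − 1.17 × 5.82 = -1.7 V.
But -1.7 V < V_ov = 1.43 V, so the device is actually in triode.
In triode I_D = k_p[V_ov V_SD − ½ V_SD²] and I_D = (V_DD − V_SD)/R_D. Equating: 3.32 V_SD² − 10.52 V_SD + 5.13 = 0, giving V_SD = 0.602 V (the root below V_ov).
I_D = (5.13 − 0.602) / 5.82 = 0.778 mA.

I_D = 0.778 mA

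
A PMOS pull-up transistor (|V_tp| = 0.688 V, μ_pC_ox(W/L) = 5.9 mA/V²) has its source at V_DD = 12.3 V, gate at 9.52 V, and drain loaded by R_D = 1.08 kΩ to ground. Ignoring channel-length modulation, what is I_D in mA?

V_SG = V_DD − V_G = 12.3 − 9.52 = 2.78 V, so V_ov = 2.78 − 0.688 = 2.09 V.
Assume saturation: I_D = ½ k_p V_ov² = 0.5 × 5.9 × 2.09² = 12.9 mA, giving V_SD = V_DD − I_D R_D = 12.3 − 12.9 × 1.08 = -1.64 V.
But -1.64 V < V_ov = 2.09 V, so the device is actually in triode.
In triode I_D = k_p[V_ov V_SD − ½ V_SD²] and I_D = (V_DD − V_SD)/R_D. Equating: 3.19 V_SD² − 14.33 V_SD + 12.3 = 0, giving V_SD = 1.15 V (the root below V_ov).
I_D = (12.3 − 1.15) / 1.08 = 10.3 mA.

I_D = 10.3 mA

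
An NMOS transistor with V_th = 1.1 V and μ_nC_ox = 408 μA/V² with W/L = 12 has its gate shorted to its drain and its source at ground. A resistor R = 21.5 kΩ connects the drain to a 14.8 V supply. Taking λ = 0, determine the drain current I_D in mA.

I_D = 0.614 mA

With gate tied to drain, V_GS = V_DS ≥ V_GS − V_th, so the device is in saturation.
k_n = μ_nC_ox · (W/L) = 4.896 mA/V².
KCL at the drain: ½ k_n (V_GS − V_th)² = (V_DD − V_GS)/R.
Let x = V_GS − 1.1. Then 52.6 x² + x − 13.7 = 0, giving x = 0.501 V (positive root), so V_GS = 1.6 V.
I_D = (V_DD − V_GS)/R = (14.8 − 1.6) / 21.5 = 0.614 mA.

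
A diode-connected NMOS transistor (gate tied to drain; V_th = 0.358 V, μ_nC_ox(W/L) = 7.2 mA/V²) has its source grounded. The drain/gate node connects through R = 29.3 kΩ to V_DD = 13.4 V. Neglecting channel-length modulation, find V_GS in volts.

With gate tied to drain, V_GS = V_DS ≥ V_GS − V_th, so the device is in saturation.
KCL at the drain: ½ k_n (V_GS − V_th)² = (V_DD − V_GS)/R.
Let x = V_GS − 0.358. Then 105 x² + x − 13.04 = 0, giving x = 0.347 V (positive root), so V_GS = 0.705 V.
I_D = (V_DD − V_GS)/R = (13.4 − 0.705) / 29.3 = 0.433 mA.

V_GS = 0.705 V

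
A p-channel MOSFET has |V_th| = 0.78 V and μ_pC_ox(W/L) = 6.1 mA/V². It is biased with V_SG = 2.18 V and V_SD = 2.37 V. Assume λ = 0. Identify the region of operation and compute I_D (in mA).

Saturation; I_D = 5.98 mA

V_ov = V_SG − |V_th| = 2.18 − 0.78 = 1.4 V.
Since V_SD = 2.37 V ≥ V_ov = 1.4 V, the device is in saturation.
I_D = ½ k_p V_ov² = 0.5 × 6.1 × 1.4² = 5.98 mA.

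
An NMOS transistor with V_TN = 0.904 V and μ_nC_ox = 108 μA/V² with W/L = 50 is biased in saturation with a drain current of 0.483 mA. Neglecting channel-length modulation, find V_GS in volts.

k_n = μ_nC_ox · (W/L) = 5.4 mA/V².
In saturation I_D = ½ k_n (V_GS − V_TN)², so V_GS − V_TN = √(2 I_D / k_n) = √(2 × 0.483 / 5.4) = 0.423 V.
V_GS = 0.904 + 0.423 = 1.33 V.

V_GS = 1.33 V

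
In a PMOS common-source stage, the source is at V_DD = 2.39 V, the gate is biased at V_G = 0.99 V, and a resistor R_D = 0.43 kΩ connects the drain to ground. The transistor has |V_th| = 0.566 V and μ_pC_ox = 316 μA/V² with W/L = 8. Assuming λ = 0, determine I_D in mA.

I_D = 0.879 mA

V_SG = V_DD − V_G = 2.39 − 0.99 = 1.4 V, so V_ov = 1.4 − 0.566 = 0.834 V.
k_p = μ_pC_ox · (W/L) = 2.528 mA/V².
Assume saturation: I_D = ½ k_p V_ov² = 0.5 × 2.528 × 0.834² = 0.879 mA, giving V_SD = V_DD − I_D R_D = 2.39 − 0.879 × 0.43 = 2.01 V.
V_SD = 2.01 V ≥ V_ov = 0.834 V, confirming saturation.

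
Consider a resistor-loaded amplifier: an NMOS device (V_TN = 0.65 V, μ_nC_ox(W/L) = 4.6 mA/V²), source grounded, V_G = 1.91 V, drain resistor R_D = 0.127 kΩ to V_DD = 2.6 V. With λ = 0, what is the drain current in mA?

V_GS = V_G = 1.91 V, so V_ov = 1.91 − 0.65 = 1.26 V.
Assume saturation: I_D = ½ k_n V_ov² = 0.5 × 4.6 × 1.26² = 3.65 mA, giving V_DS = V_DD − I_D R_D = 2.6 − 3.65 × 0.127 = 2.14 V.
V_DS = 2.14 V ≥ V_ov = 1.26 V, confirming saturation.

I_D = 3.65 mA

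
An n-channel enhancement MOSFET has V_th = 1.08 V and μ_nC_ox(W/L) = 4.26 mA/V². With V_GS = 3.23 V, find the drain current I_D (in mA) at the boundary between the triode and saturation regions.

At the boundary V_DS = V_ov = V_GS − V_th = 3.23 − 1.08 = 2.15 V.
I_D = ½ k_n V_ov² = 0.5 × 4.26 × 2.15² = 9.85 mA.

I_D = 9.85 mA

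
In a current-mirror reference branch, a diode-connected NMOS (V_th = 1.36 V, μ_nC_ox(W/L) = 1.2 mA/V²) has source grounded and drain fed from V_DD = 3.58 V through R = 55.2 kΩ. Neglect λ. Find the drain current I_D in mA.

I_D = 0.0358 mA

With gate tied to drain, V_GS = V_DS ≥ V_GS − V_th, so the device is in saturation.
KCL at the drain: ½ k_n (V_GS − V_th)² = (V_DD − V_GS)/R.
Let x = V_GS − 1.36. Then 33.1 x² + x − 2.22 = 0, giving x = 0.244 V (positive root), so V_GS = 1.6 V.
I_D = (V_DD − V_GS)/R = (3.58 − 1.6) / 55.2 = 0.0358 mA.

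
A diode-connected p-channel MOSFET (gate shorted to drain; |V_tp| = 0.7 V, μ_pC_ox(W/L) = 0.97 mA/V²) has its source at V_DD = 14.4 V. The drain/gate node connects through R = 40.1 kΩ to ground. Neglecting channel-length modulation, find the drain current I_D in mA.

I_D = 0.321 mA

With gate tied to drain, V_SG = V_SD ≥ V_SG − |V_tp|, so the device is in saturation.
KCL at the drain: ½ k_p (V_SG − |V_tp|)² = (V_DD − V_SG)/R.
Let x = V_SG − 0.7. Then 19.4 x² + x − 13.7 = 0, giving x = 0.814 V (positive root), so V_SG = 1.51 V.
I_D = (V_DD − V_SG)/R = (14.4 − 1.51) / 40.1 = 0.321 mA.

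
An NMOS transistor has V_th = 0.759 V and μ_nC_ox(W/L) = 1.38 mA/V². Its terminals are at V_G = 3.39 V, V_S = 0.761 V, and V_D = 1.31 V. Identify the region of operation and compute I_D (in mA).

V_GS = V_G − V_S = 3.39 − 0.761 = 2.63 V; V_DS = V_D − V_S = 1.31 − 0.761 = 0.549 V.
V_ov = V_GS − V_th = 2.63 − 0.759 = 1.87 V.
Since V_DS = 0.549 V < V_ov = 1.87 V, the device is in the triode region.
I_D = k_n [V_ov · V_DS − ½ V_DS²] = 1.38 × [1.87 × 0.549 − 0.5 × 0.549²] = 1.21 mA.

Triode; I_D = 1.21 mA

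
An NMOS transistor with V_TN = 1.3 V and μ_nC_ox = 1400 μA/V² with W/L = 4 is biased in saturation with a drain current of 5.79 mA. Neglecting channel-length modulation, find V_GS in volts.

V_GS = 2.74 V

k_n = μ_nC_ox · (W/L) = 5.6 mA/V².
In saturation I_D = ½ k_n (V_GS − V_TN)², so V_GS − V_TN = √(2 I_D / k_n) = √(2 × 5.79 / 5.6) = 1.44 V.
V_GS = 1.3 + 1.44 = 2.74 V.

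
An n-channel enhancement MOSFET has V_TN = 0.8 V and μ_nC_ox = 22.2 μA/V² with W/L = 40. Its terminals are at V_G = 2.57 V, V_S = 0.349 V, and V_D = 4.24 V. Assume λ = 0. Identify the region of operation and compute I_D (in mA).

V_GS = V_G − V_S = 2.57 − 0.349 = 2.22 V; V_DS = V_D − V_S = 4.24 − 0.349 = 3.89 V.
k_n = μ_nC_ox · (W/L) = 0.888 mA/V².
V_ov = V_GS − V_TN = 2.22 − 0.8 = 1.42 V.
Since V_DS = 3.89 V ≥ V_ov = 1.42 V, the device is in saturation.
I_D = ½ k_n V_ov² = 0.5 × 0.888 × 1.42² = 0.897 mA.

Saturation; I_D = 0.897 mA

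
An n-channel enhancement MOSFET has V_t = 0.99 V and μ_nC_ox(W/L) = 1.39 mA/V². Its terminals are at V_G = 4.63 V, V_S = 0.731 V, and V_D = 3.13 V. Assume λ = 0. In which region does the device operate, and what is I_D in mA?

Triode; I_D = 5.70 mA

V_GS = V_G − V_S = 4.63 − 0.731 = 3.9 V; V_DS = V_D − V_S = 3.13 − 0.731 = 2.4 V.
V_ov = V_GS − V_t = 3.9 − 0.99 = 2.91 V.
Since V_DS = 2.4 V < V_ov = 2.91 V, the device is in the triode region.
I_D = k_n [V_ov · V_DS − ½ V_DS²] = 1.39 × [2.91 × 2.4 − 0.5 × 2.4²] = 5.7 mA.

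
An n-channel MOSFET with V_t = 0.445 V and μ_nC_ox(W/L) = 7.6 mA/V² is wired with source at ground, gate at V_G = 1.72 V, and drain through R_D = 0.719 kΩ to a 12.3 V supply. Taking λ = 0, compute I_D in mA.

I_D = 6.18 mA

V_GS = V_G = 1.72 V, so V_ov = 1.72 − 0.445 = 1.27 V.
Assume saturation: I_D = ½ k_n V_ov² = 0.5 × 7.6 × 1.27² = 6.18 mA, giving V_DS = V_DD − I_D R_D = 12.3 − 6.18 × 0.719 = 7.86 V.
V_DS = 7.86 V ≥ V_ov = 1.27 V, confirming saturation.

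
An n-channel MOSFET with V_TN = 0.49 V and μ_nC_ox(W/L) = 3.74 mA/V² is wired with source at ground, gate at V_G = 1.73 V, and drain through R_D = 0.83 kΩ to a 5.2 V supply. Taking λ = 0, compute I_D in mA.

I_D = 2.88 mA

V_GS = V_G = 1.73 V, so V_ov = 1.73 − 0.49 = 1.24 V.
Assume saturation: I_D = ½ k_n V_ov² = 0.5 × 3.74 × 1.24² = 2.88 mA, giving V_DS = V_DD − I_D R_D = 5.2 − 2.88 × 0.83 = 2.81 V.
V_DS = 2.81 V ≥ V_ov = 1.24 V, confirming saturation.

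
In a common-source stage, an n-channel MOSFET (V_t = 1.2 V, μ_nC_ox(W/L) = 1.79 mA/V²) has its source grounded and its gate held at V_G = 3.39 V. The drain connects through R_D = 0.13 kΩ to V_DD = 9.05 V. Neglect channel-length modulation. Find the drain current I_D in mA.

I_D = 4.29 mA

V_GS = V_G = 3.39 V, so V_ov = 3.39 − 1.2 = 2.19 V.
Assume saturation: I_D = ½ k_n V_ov² = 0.5 × 1.79 × 2.19² = 4.29 mA, giving V_DS = V_DD − I_D R_D = 9.05 − 4.29 × 0.13 = 8.49 V.
V_DS = 8.49 V ≥ V_ov = 2.19 V, confirming saturation.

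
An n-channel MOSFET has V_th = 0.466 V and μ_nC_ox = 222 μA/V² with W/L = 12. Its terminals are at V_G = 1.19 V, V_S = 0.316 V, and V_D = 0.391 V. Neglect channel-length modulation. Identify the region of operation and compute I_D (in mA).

Triode; I_D = 0.0740 mA

V_GS = V_G − V_S = 1.19 − 0.316 = 0.874 V; V_DS = V_D − V_S = 0.391 − 0.316 = 0.075 V.
k_n = μ_nC_ox · (W/L) = 2.664 mA/V².
V_ov = V_GS − V_th = 0.874 − 0.466 = 0.408 V.
Since V_DS = 0.075 V < V_ov = 0.408 V, the device is in the triode region.
I_D = k_n [V_ov · V_DS − ½ V_DS²] = 2.664 × [0.408 × 0.075 − 0.5 × 0.075²] = 0.074 mA.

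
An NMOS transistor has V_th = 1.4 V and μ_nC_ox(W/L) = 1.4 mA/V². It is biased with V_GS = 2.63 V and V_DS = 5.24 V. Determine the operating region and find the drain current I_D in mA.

V_ov = V_GS − V_th = 2.63 − 1.4 = 1.23 V.
Since V_DS = 5.24 V ≥ V_ov = 1.23 V, the device is in saturation.
I_D = ½ k_n V_ov² = 0.5 × 1.4 × 1.23² = 1.06 mA.

Saturation; I_D = 1.06 mA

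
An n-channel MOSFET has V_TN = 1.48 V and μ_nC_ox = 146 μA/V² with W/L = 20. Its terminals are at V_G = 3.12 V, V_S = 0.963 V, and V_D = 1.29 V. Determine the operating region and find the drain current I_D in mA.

Triode; I_D = 0.490 mA

V_GS = V_G − V_S = 3.12 − 0.963 = 2.16 V; V_DS = V_D − V_S = 1.29 − 0.963 = 0.327 V.
k_n = μ_nC_ox · (W/L) = 2.92 mA/V².
V_ov = V_GS − V_TN = 2.16 − 1.48 = 0.677 V.
Since V_DS = 0.327 V < V_ov = 0.677 V, the device is in the triode region.
I_D = k_n [V_ov · V_DS − ½ V_DS²] = 2.92 × [0.677 × 0.327 − 0.5 × 0.327²] = 0.49 mA.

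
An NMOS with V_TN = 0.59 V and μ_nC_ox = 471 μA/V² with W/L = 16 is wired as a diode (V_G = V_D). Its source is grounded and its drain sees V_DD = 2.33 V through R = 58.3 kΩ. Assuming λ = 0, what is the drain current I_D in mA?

With gate tied to drain, V_GS = V_DS ≥ V_GS − V_TN, so the device is in saturation.
k_n = μ_nC_ox · (W/L) = 7.536 mA/V².
KCL at the drain: ½ k_n (V_GS − V_TN)² = (V_DD − V_GS)/R.
Let x = V_GS − 0.59. Then 220 x² + x − 1.74 = 0, giving x = 0.0868 V (positive root), so V_GS = 0.677 V.
I_D = (V_DD − V_GS)/R = (2.33 − 0.677) / 58.3 = 0.0284 mA.

I_D = 0.0284 mA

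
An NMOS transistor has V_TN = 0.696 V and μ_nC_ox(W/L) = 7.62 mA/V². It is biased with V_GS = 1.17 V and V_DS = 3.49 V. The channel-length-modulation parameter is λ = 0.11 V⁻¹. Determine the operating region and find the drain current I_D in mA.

Saturation; I_D = 1.18 mA

V_ov = V_GS − V_TN = 1.17 − 0.696 = 0.474 V.
Since V_DS = 3.49 V ≥ V_ov = 0.474 V, the device is in saturation.
I_D = ½ k_n V_ov² (1 + λ V_DS) = 0.5 × 7.62 × 0.474² × (1 + 0.11 × 3.49) = 1.18 mA.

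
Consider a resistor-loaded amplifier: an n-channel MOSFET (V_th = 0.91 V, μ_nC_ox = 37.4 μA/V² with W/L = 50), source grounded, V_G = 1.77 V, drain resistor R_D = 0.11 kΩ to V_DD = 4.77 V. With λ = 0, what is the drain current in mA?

V_GS = V_G = 1.77 V, so V_ov = 1.77 − 0.91 = 0.86 V.
k_n = μ_nC_ox · (W/L) = 1.87 mA/V².
Assume saturation: I_D = ½ k_n V_ov² = 0.5 × 1.87 × 0.86² = 0.692 mA, giving V_DS = V_DD − I_D R_D = 4.77 − 0.692 × 0.11 = 4.69 V.
V_DS = 4.69 V ≥ V_ov = 0.86 V, confirming saturation.

I_D = 0.692 mA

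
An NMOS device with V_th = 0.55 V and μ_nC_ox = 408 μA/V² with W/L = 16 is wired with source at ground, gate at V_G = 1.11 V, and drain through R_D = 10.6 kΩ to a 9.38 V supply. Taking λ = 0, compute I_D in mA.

V_GS = V_G = 1.11 V, so V_ov = 1.11 − 0.55 = 0.56 V.
k_n = μ_nC_ox · (W/L) = 6.528 mA/V².
Assume saturation: I_D = ½ k_n V_ov² = 0.5 × 6.528 × 0.56² = 1.02 mA, giving V_DS = V_DD − I_D R_D = 9.38 − 1.02 × 10.6 = -1.47 V.
But -1.47 V < V_ov = 0.56 V, so the device is actually in triode.
In triode I_D = k_n[V_ov V_DS − ½ V_DS²] and I_D = (V_DD − V_DS)/R_D. Equating: 34.6 V_DS² − 39.75 V_DS + 9.38 = 0, giving V_DS = 0.332 V (the root below V_ov).
I_D = (9.38 − 0.332) / 10.6 = 0.854 mA.

I_D = 0.854 mA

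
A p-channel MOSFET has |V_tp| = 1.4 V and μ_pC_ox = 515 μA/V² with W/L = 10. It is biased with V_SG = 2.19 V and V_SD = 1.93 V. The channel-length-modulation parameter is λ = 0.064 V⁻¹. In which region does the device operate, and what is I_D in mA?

Saturation; I_D = 1.81 mA

k_p = μ_pC_ox · (W/L) = 5.15 mA/V².
V_ov = V_SG − |V_tp| = 2.19 − 1.4 = 0.79 V.
Since V_SD = 1.93 V ≥ V_ov = 0.79 V, the device is in saturation.
I_D = ½ k_p V_ov² (1 + λ V_SD) = 0.5 × 5.15 × 0.79² × (1 + 0.064 × 1.93) = 1.81 mA.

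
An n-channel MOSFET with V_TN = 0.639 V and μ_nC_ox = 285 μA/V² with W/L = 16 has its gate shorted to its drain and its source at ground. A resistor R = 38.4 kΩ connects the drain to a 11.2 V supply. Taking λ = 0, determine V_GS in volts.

V_GS = 0.981 V

With gate tied to drain, V_GS = V_DS ≥ V_GS − V_TN, so the device is in saturation.
k_n = μ_nC_ox · (W/L) = 4.56 mA/V².
KCL at the drain: ½ k_n (V_GS − V_TN)² = (V_DD − V_GS)/R.
Let x = V_GS − 0.639. Then 87.6 x² + x − 10.56 = 0, giving x = 0.342 V (positive root), so V_GS = 0.981 V.
I_D = (V_DD − V_GS)/R = (11.2 − 0.981) / 38.4 = 0.266 mA.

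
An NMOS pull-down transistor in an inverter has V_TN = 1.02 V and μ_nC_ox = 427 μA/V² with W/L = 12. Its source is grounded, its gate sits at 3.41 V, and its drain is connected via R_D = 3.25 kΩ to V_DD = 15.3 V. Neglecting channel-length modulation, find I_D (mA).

I_D = 4.58 mA

V_GS = V_G = 3.41 V, so V_ov = 3.41 − 1.02 = 2.39 V.
k_n = μ_nC_ox · (W/L) = 5.124 mA/V².
Assume saturation: I_D = ½ k_n V_ov² = 0.5 × 5.124 × 2.39² = 14.6 mA, giving V_DS = V_DD − I_D R_D = 15.3 − 14.6 × 3.25 = -32.3 V.
But -32.3 V < V_ov = 2.39 V, so the device is actually in triode.
In triode I_D = k_n[V_ov V_DS − ½ V_DS²] and I_D = (V_DD − V_DS)/R_D. Equating: 8.33 V_DS² − 40.8 V_DS + 15.3 = 0, giving V_DS = 0.409 V (the root below V_ov).
I_D = (15.3 − 0.409) / 3.25 = 4.58 mA.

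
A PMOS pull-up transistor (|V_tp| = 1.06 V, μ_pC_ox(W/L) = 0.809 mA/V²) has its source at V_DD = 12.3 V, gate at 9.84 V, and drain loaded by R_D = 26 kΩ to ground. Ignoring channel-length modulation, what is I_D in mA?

I_D = 0.454 mA

V_SG = V_DD − V_G = 12.3 − 9.84 = 2.46 V, so V_ov = 2.46 − 1.06 = 1.4 V.
Assume saturation: I_D = ½ k_p V_ov² = 0.5 × 0.809 × 1.4² = 0.793 mA, giving V_SD = V_DD − I_D R_D = 12.3 − 0.793 × 26 = -8.31 V.
But -8.31 V < V_ov = 1.4 V, so the device is actually in triode.
In triode I_D = k_p[V_ov V_SD − ½ V_SD²] and I_D = (V_DD − V_SD)/R_D. Equating: 10.5 V_SD² − 30.45 V_SD + 12.3 = 0, giving V_SD = 0.485 V (the root below V_ov).
I_D = (12.3 − 0.485) / 26 = 0.454 mA.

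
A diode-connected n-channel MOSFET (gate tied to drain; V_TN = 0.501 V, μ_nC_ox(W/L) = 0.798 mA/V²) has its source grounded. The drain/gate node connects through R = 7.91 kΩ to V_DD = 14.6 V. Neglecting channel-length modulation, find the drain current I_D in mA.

I_D = 1.53 mA

With gate tied to drain, V_GS = V_DS ≥ V_GS − V_TN, so the device is in saturation.
KCL at the drain: ½ k_n (V_GS − V_TN)² = (V_DD − V_GS)/R.
Let x = V_GS − 0.501. Then 3.16 x² + x − 14.1 = 0, giving x = 1.96 V (positive root), so V_GS = 2.46 V.
I_D = (V_DD − V_GS)/R = (14.6 − 2.46) / 7.91 = 1.53 mA.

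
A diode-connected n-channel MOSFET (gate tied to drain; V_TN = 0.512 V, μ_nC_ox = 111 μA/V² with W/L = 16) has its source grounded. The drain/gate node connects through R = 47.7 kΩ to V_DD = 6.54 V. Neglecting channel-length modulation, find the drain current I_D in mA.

With gate tied to drain, V_GS = V_DS ≥ V_GS − V_TN, so the device is in saturation.
k_n = μ_nC_ox · (W/L) = 1.776 mA/V².
KCL at the drain: ½ k_n (V_GS − V_TN)² = (V_DD − V_GS)/R.
Let x = V_GS − 0.512. Then 42.4 x² + x − 6.028 = 0, giving x = 0.366 V (positive root), so V_GS = 0.878 V.
I_D = (V_DD − V_GS)/R = (6.54 − 0.878) / 47.7 = 0.119 mA.

I_D = 0.119 mA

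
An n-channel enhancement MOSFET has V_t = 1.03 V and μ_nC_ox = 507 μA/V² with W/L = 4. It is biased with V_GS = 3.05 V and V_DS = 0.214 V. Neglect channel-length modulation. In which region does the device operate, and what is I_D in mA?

Triode; I_D = 0.830 mA

k_n = μ_nC_ox · (W/L) = 2.028 mA/V².
V_ov = V_GS − V_t = 3.05 − 1.03 = 2.02 V.
Since V_DS = 0.214 V < V_ov = 2.02 V, the device is in the triode region.
I_D = k_n [V_ov · V_DS − ½ V_DS²] = 2.028 × [2.02 × 0.214 − 0.5 × 0.214²] = 0.83 mA.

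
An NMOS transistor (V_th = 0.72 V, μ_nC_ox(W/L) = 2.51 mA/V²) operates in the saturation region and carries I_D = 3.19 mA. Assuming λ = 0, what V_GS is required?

V_GS = 2.31 V

In saturation I_D = ½ k_n (V_GS − V_th)², so V_GS − V_th = √(2 I_D / k_n) = √(2 × 3.19 / 2.51) = 1.59 V.
V_GS = 0.72 + 1.59 = 2.31 V.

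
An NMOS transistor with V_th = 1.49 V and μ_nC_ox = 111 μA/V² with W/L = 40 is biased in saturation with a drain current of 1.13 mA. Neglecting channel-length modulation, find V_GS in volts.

k_n = μ_nC_ox · (W/L) = 4.44 mA/V².
In saturation I_D = ½ k_n (V_GS − V_th)², so V_GS − V_th = √(2 I_D / k_n) = √(2 × 1.13 / 4.44) = 0.713 V.
V_GS = 1.49 + 0.713 = 2.2 V.

V_GS = 2.20 V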